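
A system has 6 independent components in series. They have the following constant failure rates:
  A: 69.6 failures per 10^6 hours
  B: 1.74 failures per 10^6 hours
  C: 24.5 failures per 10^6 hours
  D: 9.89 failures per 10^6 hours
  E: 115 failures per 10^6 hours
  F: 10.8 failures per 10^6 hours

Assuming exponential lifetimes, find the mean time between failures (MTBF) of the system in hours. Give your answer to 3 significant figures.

Series of exponential components: λ_sys = Σ λ_i
λ_sys = 0.0000696 + 0.00000174 + 0.0000245 + 0.00000989 + 0.000115 + 0.0000108 = 2.3153e-04 /h
MTBF = 1 / λ_sys = 4320 h

4320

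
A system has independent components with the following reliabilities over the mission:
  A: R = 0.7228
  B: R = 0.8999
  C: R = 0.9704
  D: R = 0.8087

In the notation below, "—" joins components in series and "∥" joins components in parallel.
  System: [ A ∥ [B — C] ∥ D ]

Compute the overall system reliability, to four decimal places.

0.9933

Series (B and C): 0.899900 × 0.970400 = 0.873263
Parallel (A, [0.873263], and D): 1 − (1 − 0.722800)(1 − 0.873263)(1 − 0.808700) = 0.9933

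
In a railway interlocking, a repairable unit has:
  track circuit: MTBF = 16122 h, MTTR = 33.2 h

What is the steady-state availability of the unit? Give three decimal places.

A(track circuit) = MTBF/(MTBF+MTTR) = 16122/(16122+33.2) = 0.998

0.998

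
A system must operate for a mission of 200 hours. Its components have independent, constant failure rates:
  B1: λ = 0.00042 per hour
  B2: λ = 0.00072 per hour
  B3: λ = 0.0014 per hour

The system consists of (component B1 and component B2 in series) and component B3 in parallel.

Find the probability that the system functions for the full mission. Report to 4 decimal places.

0.9502

R(B1) = exp(−0.00042 × 200) = 0.919431
R(B2) = exp(−0.00072 × 200) = 0.865888
R(B3) = exp(−0.0014 × 200) = 0.755784
Series (B1 and B2): 0.919431 × 0.865888 = 0.796124
Parallel ([0.796124] and B3): 1 − (1 − 0.796124)(1 − 0.755784) = 0.9502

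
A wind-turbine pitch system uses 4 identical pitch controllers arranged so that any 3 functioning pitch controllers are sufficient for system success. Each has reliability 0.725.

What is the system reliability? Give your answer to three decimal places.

0.695

R = Σ_{i=3}^{4} C(4,i) p^i (1−p)^{4−i} with p = 0.725
C(4,3)·0.725^3·0.275^1 = 0.41919
C(4,4)·0.725^4·0.275^0 = 0.27628
Sum = 0.695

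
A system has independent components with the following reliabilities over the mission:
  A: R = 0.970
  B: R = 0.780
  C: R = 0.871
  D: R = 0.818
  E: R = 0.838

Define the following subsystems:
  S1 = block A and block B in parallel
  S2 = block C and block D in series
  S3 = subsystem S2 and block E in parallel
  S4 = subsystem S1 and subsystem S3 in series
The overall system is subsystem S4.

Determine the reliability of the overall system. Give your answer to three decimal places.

Parallel (A and B): 1 − (1 − 0.97000)(1 − 0.78000) = 0.99340
Series (C and D): 0.87100 × 0.81800 = 0.71248
Parallel ([0.71248] and E): 1 − (1 − 0.71248)(1 − 0.83800) = 0.95342
Series ([0.99340] and [0.95342]): 0.99340 × 0.95342 = 0.947

0.947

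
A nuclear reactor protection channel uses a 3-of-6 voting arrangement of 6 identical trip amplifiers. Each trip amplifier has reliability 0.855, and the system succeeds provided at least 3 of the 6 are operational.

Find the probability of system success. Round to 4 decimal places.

0.9948

R = Σ_{i=3}^{6} C(6,i) p^i (1−p)^{6−i} with p = 0.855
C(6,3)·0.855^3·0.145^3 = 0.038109
C(6,4)·0.855^4·0.145^2 = 0.168536
C(6,5)·0.855^5·0.145^1 = 0.397512
C(6,6)·0.855^6·0.145^0 = 0.390658
Sum = 0.9948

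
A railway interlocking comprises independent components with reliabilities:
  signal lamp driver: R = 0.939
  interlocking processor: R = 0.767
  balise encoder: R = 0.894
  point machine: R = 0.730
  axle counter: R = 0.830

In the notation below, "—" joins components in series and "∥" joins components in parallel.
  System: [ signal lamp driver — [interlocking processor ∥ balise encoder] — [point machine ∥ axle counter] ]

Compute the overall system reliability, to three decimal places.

Parallel (interlocking processor and balise encoder): 1 − (1 − 0.76700)(1 − 0.89400) = 0.97530
Parallel (point machine and axle counter): 1 − (1 − 0.73000)(1 − 0.83000) = 0.95410
Series (signal lamp driver, [0.97530], and [0.95410]): 0.93900 × 0.97530 × 0.95410 = 0.874

0.874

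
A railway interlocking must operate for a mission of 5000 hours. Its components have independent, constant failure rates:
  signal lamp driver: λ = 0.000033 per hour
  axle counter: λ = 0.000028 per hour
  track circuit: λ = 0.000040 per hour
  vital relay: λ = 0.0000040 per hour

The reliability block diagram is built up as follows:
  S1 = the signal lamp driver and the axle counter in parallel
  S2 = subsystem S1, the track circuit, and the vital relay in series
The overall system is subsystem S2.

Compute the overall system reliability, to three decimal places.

0.787

R(signal lamp driver) = exp(−0.000033 × 5000) = 0.84789
R(axle counter) = exp(−0.000028 × 5000) = 0.86936
R(track circuit) = exp(−0.000040 × 5000) = 0.81873
R(vital relay) = exp(−0.0000040 × 5000) = 0.98020
Parallel (signal lamp driver and axle counter): 1 − (1 − 0.84789)(1 − 0.86936) = 0.98013
Series ([0.98013], track circuit, and vital relay): 0.98013 × 0.81873 × 0.98020 = 0.787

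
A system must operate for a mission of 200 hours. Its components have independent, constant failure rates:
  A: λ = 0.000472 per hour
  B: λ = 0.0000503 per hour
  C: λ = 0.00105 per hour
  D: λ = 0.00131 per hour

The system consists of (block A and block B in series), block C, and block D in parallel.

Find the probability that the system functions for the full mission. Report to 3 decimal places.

R(A) = exp(−0.000472 × 200) = 0.90992
R(B) = exp(−0.0000503 × 200) = 0.98999
R(C) = exp(−0.00105 × 200) = 0.81058
R(D) = exp(−0.00131 × 200) = 0.76951
Series (A and B): 0.90992 × 0.98999 = 0.90081
Parallel ([0.90081], C, and D): 1 − (1 − 0.90081)(1 − 0.81058)(1 − 0.76951) = 0.996

0.996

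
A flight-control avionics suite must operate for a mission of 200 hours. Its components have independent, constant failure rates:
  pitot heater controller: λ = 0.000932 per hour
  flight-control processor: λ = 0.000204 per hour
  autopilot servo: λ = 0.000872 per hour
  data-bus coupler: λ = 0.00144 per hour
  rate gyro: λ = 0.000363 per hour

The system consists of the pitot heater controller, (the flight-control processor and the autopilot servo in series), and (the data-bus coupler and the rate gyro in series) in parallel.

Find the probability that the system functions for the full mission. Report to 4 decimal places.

0.9900

R(pitot heater controller) = exp(−0.000932 × 200) = 0.829942
R(flight-control processor) = exp(−0.000204 × 200) = 0.960021
R(autopilot servo) = exp(−0.000872 × 200) = 0.839961
R(data-bus coupler) = exp(−0.00144 × 200) = 0.749762
R(rate gyro) = exp(−0.000363 × 200) = 0.929973
Series (flight-control processor and autopilot servo): 0.960021 × 0.839961 = 0.806380
Series (data-bus coupler and rate gyro): 0.749762 × 0.929973 = 0.697258
Parallel (pitot heater controller, [0.806380], and [0.697258]): 1 − (1 − 0.829942)(1 − 0.806380)(1 − 0.697258) = 0.9900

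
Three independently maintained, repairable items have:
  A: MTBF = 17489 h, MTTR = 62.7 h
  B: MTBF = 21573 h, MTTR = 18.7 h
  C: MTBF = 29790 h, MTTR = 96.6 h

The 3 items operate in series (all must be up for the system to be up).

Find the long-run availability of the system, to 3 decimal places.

0.992

A(A) = MTBF/(MTBF+MTTR) = 17489/(17489+62.7) = 0.996428
A(B) = MTBF/(MTBF+MTTR) = 21573/(21573+18.7) = 0.999134
A(C) = MTBF/(MTBF+MTTR) = 29790/(29790+96.6) = 0.996768
Series availability: 0.996428 × 0.999134 × 0.996768 = 0.992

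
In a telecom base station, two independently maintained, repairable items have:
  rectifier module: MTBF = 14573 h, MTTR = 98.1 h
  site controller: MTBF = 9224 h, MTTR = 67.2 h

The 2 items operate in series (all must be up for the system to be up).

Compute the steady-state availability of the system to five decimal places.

0.98613

A(rectifier module) = MTBF/(MTBF+MTTR) = 14573/(14573+98.1) = 0.993313
A(site controller) = MTBF/(MTBF+MTTR) = 9224/(9224+67.2) = 0.992767
Series availability: 0.993313 × 0.992767 = 0.98613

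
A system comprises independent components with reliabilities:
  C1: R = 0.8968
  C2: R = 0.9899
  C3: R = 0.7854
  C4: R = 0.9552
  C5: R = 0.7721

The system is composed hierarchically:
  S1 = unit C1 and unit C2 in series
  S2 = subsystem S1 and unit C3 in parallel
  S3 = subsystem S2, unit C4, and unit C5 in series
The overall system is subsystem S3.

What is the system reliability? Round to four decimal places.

Series (C1 and C2): 0.896800 × 0.989900 = 0.887742
Parallel ([0.887742] and C3): 1 − (1 − 0.887742)(1 − 0.785400) = 0.975909
Series ([0.975909], C4, and C5): 0.975909 × 0.955200 × 0.772100 = 0.7197

0.7197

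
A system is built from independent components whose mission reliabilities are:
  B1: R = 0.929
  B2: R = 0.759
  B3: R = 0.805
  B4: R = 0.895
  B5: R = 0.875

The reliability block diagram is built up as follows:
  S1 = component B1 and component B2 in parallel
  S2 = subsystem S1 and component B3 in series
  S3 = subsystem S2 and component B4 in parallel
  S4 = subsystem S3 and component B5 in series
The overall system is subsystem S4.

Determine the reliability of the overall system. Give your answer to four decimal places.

0.8558

Parallel (B1 and B2): 1 − (1 − 0.929000)(1 − 0.759000) = 0.982889
Series ([0.982889] and B3): 0.982889 × 0.805000 = 0.791226
Parallel ([0.791226] and B4): 1 − (1 − 0.791226)(1 − 0.895000) = 0.978079
Series ([0.978079] and B5): 0.978079 × 0.875000 = 0.8558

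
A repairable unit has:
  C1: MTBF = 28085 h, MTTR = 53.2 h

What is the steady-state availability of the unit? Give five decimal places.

A(C1) = MTBF/(MTBF+MTTR) = 28085/(28085+53.2) = 0.99811

0.99811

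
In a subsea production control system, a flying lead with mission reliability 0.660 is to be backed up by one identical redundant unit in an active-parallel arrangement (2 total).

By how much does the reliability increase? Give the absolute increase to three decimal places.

R_before = 0.660
R_after = 1 − (1 − 0.660)^2 = 0.884
ΔR = 0.884 − 0.660 = 0.224

0.224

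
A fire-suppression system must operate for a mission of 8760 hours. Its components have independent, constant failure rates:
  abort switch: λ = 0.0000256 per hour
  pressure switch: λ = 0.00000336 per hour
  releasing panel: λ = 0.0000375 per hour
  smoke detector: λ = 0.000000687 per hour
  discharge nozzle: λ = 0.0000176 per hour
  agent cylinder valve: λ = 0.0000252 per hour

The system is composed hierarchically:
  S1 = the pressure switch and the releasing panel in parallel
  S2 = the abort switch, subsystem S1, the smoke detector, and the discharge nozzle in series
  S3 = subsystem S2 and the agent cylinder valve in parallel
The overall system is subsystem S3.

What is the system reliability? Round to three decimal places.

R(abort switch) = exp(−0.0000256 × 8760) = 0.79911
R(pressure switch) = exp(−0.00000336 × 8760) = 0.97100
R(releasing panel) = exp(−0.0000375 × 8760) = 0.72000
R(smoke detector) = exp(−0.000000687 × 8760) = 0.99400
R(discharge nozzle) = exp(−0.0000176 × 8760) = 0.85712
R(agent cylinder valve) = exp(−0.0000252 × 8760) = 0.80192
Parallel (pressure switch and releasing panel): 1 − (1 − 0.97100)(1 − 0.72000) = 0.99188
Series (abort switch, [0.99188], smoke detector, and discharge nozzle): 0.79911 × 0.99188 × 0.99400 × 0.85712 = 0.67530
Parallel ([0.67530] and agent cylinder valve): 1 − (1 − 0.67530)(1 − 0.80192) = 0.936

0.936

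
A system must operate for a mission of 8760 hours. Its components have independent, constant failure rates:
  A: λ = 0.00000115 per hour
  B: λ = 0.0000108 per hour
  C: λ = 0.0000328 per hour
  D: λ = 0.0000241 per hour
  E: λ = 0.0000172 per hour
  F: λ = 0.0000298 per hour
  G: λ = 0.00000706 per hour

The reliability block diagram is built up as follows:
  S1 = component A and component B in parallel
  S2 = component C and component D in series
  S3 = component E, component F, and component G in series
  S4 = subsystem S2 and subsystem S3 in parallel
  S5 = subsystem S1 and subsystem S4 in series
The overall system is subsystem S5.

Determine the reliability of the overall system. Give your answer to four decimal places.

R(A) = exp(−0.00000115 × 8760) = 0.989977
R(B) = exp(−0.0000108 × 8760) = 0.909729
R(C) = exp(−0.0000328 × 8760) = 0.750266
R(D) = exp(−0.0000241 × 8760) = 0.809680
R(E) = exp(−0.0000172 × 8760) = 0.860130
R(F) = exp(−0.0000298 × 8760) = 0.770244
R(G) = exp(−0.00000706 × 8760) = 0.940028
Parallel (A and B): 1 − (1 − 0.989977)(1 − 0.909729) = 0.999095
Series (C and D): 0.750266 × 0.809680 = 0.607475
Series (E, F, and G): 0.860130 × 0.770244 × 0.940028 = 0.622778
Parallel ([0.607475] and [0.622778]): 1 − (1 − 0.607475)(1 − 0.622778) = 0.851931
Series ([0.999095] and [0.851931]): 0.999095 × 0.851931 = 0.8512

0.8512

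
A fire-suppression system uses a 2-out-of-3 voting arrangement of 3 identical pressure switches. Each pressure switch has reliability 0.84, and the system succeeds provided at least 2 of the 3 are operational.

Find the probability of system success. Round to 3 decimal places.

R = Σ_{i=2}^{3} C(3,i) p^i (1−p)^{3−i} with p = 0.84
C(3,2)·0.84^2·0.16^1 = 0.33869
C(3,3)·0.84^3·0.16^0 = 0.59270
Sum = 0.931

0.931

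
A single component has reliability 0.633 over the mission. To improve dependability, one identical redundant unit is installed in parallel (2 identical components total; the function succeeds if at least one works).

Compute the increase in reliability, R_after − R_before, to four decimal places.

0.2323

R_before = 0.633
R_after = 1 − (1 − 0.633)^2 = 0.8653
ΔR = 0.8653 − 0.633 = 0.2323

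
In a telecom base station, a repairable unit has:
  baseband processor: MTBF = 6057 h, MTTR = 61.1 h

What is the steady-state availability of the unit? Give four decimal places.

A(baseband processor) = MTBF/(MTBF+MTTR) = 6057/(6057+61.1) = 0.9900

0.9900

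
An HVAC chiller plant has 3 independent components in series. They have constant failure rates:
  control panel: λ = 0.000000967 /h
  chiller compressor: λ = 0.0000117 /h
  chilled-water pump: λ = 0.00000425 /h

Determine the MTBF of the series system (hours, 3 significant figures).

59100

Series of exponential components: λ_sys = Σ λ_i
λ_sys = 0.000000967 + 0.0000117 + 0.00000425 = 1.6917e-05 /h
MTBF = 1 / λ_sys = 59100 h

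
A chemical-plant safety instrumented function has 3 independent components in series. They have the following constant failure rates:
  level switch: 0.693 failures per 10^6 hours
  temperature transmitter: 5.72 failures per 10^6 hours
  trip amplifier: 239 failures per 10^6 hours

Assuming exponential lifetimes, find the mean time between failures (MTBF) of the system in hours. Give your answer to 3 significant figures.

4070

Series of exponential components: λ_sys = Σ λ_i
λ_sys = 0.000000693 + 0.00000572 + 0.000239 = 2.4541e-04 /h
MTBF = 1 / λ_sys = 4070 h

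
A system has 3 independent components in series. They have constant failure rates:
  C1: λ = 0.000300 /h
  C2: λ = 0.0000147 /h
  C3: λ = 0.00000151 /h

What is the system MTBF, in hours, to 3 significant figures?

Series of exponential components: λ_sys = Σ λ_i
λ_sys = 0.000300 + 0.0000147 + 0.00000151 = 3.1621e-04 /h
MTBF = 1 / λ_sys = 3160 h

3160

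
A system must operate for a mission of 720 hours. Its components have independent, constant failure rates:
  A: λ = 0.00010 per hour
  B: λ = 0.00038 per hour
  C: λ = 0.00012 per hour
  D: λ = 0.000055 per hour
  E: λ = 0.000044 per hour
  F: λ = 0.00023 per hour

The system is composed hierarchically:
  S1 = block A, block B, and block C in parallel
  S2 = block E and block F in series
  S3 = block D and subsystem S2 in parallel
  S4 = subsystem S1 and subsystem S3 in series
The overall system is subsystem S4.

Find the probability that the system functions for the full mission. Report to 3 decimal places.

0.992

R(A) = exp(−0.00010 × 720) = 0.93053
R(B) = exp(−0.00038 × 720) = 0.76064
R(C) = exp(−0.00012 × 720) = 0.91723
R(D) = exp(−0.000055 × 720) = 0.96117
R(E) = exp(−0.000044 × 720) = 0.96882
R(F) = exp(−0.00023 × 720) = 0.84739
Parallel (A, B, and C): 1 − (1 − 0.93053)(1 − 0.76064)(1 − 0.91723) = 0.99862
Series (E and F): 0.96882 × 0.84739 = 0.82097
Parallel (D and [0.82097]): 1 − (1 − 0.96117)(1 − 0.82097) = 0.99305
Series ([0.99862] and [0.99305]): 0.99862 × 0.99305 = 0.992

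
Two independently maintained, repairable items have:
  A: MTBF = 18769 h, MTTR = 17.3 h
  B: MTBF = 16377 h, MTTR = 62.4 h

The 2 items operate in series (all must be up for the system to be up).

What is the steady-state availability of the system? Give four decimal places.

0.9953

A(A) = MTBF/(MTBF+MTTR) = 18769/(18769+17.3) = 0.999079
A(B) = MTBF/(MTBF+MTTR) = 16377/(16377+62.4) = 0.996204
Series availability: 0.999079 × 0.996204 = 0.9953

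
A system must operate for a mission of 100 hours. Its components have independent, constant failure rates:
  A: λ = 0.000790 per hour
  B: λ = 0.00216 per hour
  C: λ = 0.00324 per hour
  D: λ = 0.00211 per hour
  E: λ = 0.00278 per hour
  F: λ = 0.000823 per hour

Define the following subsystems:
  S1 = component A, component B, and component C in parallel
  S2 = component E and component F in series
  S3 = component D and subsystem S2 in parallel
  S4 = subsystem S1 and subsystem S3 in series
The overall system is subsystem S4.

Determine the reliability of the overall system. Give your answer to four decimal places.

0.9386

R(A) = exp(−0.000790 × 100) = 0.924040
R(B) = exp(−0.00216 × 100) = 0.805735
R(C) = exp(−0.00324 × 100) = 0.723250
R(D) = exp(−0.00211 × 100) = 0.809774
R(E) = exp(−0.00278 × 100) = 0.757297
R(F) = exp(−0.000823 × 100) = 0.920996
Parallel (A, B, and C): 1 − (1 − 0.924040)(1 − 0.805735)(1 − 0.723250) = 0.995916
Series (E and F): 0.757297 × 0.920996 = 0.697468
Parallel (D and [0.697468]): 1 − (1 − 0.809774)(1 − 0.697468) = 0.942451
Series ([0.995916] and [0.942451]): 0.995916 × 0.942451 = 0.9386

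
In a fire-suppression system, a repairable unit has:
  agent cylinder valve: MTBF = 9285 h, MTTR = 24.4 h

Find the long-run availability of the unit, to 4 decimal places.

0.9974

A(agent cylinder valve) = MTBF/(MTBF+MTTR) = 9285/(9285+24.4) = 0.9974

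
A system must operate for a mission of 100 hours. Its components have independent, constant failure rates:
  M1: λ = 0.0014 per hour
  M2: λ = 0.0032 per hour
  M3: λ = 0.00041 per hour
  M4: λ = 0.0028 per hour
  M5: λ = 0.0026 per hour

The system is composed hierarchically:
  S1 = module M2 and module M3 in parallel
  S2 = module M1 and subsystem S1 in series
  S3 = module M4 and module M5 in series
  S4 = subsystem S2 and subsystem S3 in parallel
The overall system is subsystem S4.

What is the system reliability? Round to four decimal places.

0.9415

R(M1) = exp(−0.0014 × 100) = 0.869358
R(M2) = exp(−0.0032 × 100) = 0.726149
R(M3) = exp(−0.00041 × 100) = 0.959829
R(M4) = exp(−0.0028 × 100) = 0.755784
R(M5) = exp(−0.0026 × 100) = 0.771052
Parallel (M2 and M3): 1 − (1 − 0.726149)(1 − 0.959829) = 0.988999
Series (M1 and [0.988999]): 0.869358 × 0.988999 = 0.859794
Series (M4 and M5): 0.755784 × 0.771052 = 0.582749
Parallel ([0.859794] and [0.582749]): 1 − (1 − 0.859794)(1 − 0.582749) = 0.9415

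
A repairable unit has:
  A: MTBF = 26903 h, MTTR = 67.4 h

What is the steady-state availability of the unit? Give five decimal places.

0.99750

A(A) = MTBF/(MTBF+MTTR) = 26903/(26903+67.4) = 0.99750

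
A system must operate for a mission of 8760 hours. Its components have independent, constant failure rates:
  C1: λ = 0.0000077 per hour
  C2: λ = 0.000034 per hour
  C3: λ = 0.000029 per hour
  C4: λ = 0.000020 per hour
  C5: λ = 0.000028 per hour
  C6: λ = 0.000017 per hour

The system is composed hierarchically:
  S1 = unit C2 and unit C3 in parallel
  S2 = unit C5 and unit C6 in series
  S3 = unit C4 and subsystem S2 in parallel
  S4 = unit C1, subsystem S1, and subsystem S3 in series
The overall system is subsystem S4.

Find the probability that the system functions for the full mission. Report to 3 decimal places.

R(C1) = exp(−0.0000077 × 8760) = 0.93477
R(C2) = exp(−0.000034 × 8760) = 0.74242
R(C3) = exp(−0.000029 × 8760) = 0.77566
R(C4) = exp(−0.000020 × 8760) = 0.83929
R(C5) = exp(−0.000028 × 8760) = 0.78249
R(C6) = exp(−0.000017 × 8760) = 0.86164
Parallel (C2 and C3): 1 − (1 − 0.74242)(1 − 0.77566) = 0.94221
Series (C5 and C6): 0.78249 × 0.86164 = 0.67422
Parallel (C4 and [0.67422]): 1 − (1 − 0.83929)(1 − 0.67422) = 0.94764
Series (C1, [0.94221], and [0.94764]): 0.93477 × 0.94221 × 0.94764 = 0.835

0.835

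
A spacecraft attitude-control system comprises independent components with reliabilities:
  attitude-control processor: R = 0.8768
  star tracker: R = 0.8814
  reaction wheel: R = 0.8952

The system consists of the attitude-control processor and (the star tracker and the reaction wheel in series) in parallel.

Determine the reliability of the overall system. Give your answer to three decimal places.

0.974

Series (star tracker and reaction wheel): 0.88140 × 0.89520 = 0.78903
Parallel (attitude-control processor and [0.78903]): 1 − (1 − 0.87680)(1 − 0.78903) = 0.974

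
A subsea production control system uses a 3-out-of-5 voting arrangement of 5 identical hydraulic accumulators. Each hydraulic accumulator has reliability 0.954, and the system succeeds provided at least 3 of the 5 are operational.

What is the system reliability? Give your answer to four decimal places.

0.9991

R = Σ_{i=3}^{5} C(5,i) p^i (1−p)^{5−i} with p = 0.954
C(5,3)·0.954^3·0.046^2 = 0.018372
C(5,4)·0.954^4·0.046^1 = 0.190512
C(5,5)·0.954^5·0.046^0 = 0.790209
Sum = 0.9991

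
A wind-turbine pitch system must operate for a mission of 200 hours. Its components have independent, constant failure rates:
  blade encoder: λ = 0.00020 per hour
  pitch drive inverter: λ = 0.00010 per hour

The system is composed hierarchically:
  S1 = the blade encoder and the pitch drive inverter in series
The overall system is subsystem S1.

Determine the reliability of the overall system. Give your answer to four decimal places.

0.9418

R(blade encoder) = exp(−0.00020 × 200) = 0.960789
R(pitch drive inverter) = exp(−0.00010 × 200) = 0.980199
Series (blade encoder and pitch drive inverter): 0.960789 × 0.980199 = 0.9418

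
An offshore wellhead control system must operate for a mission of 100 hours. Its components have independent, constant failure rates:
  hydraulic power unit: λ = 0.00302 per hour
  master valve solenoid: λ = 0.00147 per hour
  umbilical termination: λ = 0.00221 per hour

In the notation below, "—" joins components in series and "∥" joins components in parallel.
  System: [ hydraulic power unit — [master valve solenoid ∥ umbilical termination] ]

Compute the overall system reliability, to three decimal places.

0.719

R(hydraulic power unit) = exp(−0.00302 × 100) = 0.73934
R(master valve solenoid) = exp(−0.00147 × 100) = 0.86329
R(umbilical termination) = exp(−0.00221 × 100) = 0.80172
Parallel (master valve solenoid and umbilical termination): 1 − (1 − 0.86329)(1 − 0.80172) = 0.97289
Series (hydraulic power unit and [0.97289]): 0.73934 × 0.97289 = 0.719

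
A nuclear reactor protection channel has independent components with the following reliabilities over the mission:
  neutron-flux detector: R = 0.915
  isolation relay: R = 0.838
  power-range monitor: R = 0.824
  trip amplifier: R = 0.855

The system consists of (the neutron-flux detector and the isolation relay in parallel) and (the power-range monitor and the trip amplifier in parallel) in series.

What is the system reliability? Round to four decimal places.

0.9611

Parallel (neutron-flux detector and isolation relay): 1 − (1 − 0.915000)(1 − 0.838000) = 0.986230
Parallel (power-range monitor and trip amplifier): 1 − (1 − 0.824000)(1 − 0.855000) = 0.974480
Series ([0.986230] and [0.974480]): 0.986230 × 0.974480 = 0.9611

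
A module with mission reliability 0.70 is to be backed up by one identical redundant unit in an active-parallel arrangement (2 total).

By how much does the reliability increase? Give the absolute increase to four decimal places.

0.2100

R_before = 0.70
R_after = 1 − (1 − 0.70)^2 = 0.9100
ΔR = 0.9100 − 0.70 = 0.2100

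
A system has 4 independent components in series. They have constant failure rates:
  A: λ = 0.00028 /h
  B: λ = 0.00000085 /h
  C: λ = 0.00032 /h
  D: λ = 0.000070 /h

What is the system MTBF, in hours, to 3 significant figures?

Series of exponential components: λ_sys = Σ λ_i
λ_sys = 0.00028 + 0.00000085 + 0.00032 + 0.000070 = 6.7085e-04 /h
MTBF = 1 / λ_sys = 1490 h

1490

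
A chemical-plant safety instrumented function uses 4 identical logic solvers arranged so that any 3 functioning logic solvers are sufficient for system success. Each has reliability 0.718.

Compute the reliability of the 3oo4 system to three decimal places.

R = Σ_{i=3}^{4} C(4,i) p^i (1−p)^{4−i} with p = 0.718
C(4,3)·0.718^3·0.282^1 = 0.41752
C(4,4)·0.718^4·0.282^0 = 0.26576
Sum = 0.683

0.683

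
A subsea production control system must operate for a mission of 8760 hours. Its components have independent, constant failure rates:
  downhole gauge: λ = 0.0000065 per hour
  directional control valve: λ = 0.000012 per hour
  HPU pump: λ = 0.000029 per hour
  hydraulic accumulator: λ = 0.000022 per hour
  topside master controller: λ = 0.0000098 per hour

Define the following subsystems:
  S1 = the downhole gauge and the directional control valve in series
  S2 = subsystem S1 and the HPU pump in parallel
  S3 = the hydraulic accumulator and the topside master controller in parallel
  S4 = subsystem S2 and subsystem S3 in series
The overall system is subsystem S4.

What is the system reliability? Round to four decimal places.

R(downhole gauge) = exp(−0.0000065 × 8760) = 0.944651
R(directional control valve) = exp(−0.000012 × 8760) = 0.900216
R(HPU pump) = exp(−0.000029 × 8760) = 0.775661
R(hydraulic accumulator) = exp(−0.000022 × 8760) = 0.824713
R(topside master controller) = exp(−0.0000098 × 8760) = 0.917734
Series (downhole gauge and directional control valve): 0.944651 × 0.900216 = 0.850390
Parallel ([0.850390] and HPU pump): 1 − (1 − 0.850390)(1 − 0.775661) = 0.966437
Parallel (hydraulic accumulator and topside master controller): 1 − (1 − 0.824713)(1 − 0.917734) = 0.985580
Series ([0.966437] and [0.985580]): 0.966437 × 0.985580 = 0.9525

0.9525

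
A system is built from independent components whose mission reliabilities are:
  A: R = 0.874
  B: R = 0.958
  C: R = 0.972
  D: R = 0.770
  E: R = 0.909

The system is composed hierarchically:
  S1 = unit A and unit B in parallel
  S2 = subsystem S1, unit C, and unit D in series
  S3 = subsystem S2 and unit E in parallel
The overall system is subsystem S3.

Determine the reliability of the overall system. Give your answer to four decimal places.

Parallel (A and B): 1 − (1 − 0.874000)(1 − 0.958000) = 0.994708
Series ([0.994708], C, and D): 0.994708 × 0.972000 × 0.770000 = 0.744479
Parallel ([0.744479] and E): 1 − (1 − 0.744479)(1 − 0.909000) = 0.9767

0.9767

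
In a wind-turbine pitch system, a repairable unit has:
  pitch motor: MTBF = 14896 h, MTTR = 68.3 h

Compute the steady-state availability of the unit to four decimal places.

0.9954

A(pitch motor) = MTBF/(MTBF+MTTR) = 14896/(14896+68.3) = 0.9954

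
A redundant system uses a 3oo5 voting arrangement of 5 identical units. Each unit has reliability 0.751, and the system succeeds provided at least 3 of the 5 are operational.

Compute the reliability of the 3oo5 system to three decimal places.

0.898

R = Σ_{i=3}^{5} C(5,i) p^i (1−p)^{5−i} with p = 0.751
C(5,3)·0.751^3·0.249^2 = 0.26261
C(5,4)·0.751^4·0.249^1 = 0.39603
C(5,5)·0.751^5·0.249^0 = 0.23889
Sum = 0.898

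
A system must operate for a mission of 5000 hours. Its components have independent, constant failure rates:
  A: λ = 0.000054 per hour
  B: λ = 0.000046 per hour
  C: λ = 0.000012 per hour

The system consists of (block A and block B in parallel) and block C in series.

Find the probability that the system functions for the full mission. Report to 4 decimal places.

0.8960

R(A) = exp(−0.000054 × 5000) = 0.763379
R(B) = exp(−0.000046 × 5000) = 0.794534
R(C) = exp(−0.000012 × 5000) = 0.941765
Parallel (A and B): 1 − (1 − 0.763379)(1 − 0.794534) = 0.951382
Series ([0.951382] and C): 0.951382 × 0.941765 = 0.8960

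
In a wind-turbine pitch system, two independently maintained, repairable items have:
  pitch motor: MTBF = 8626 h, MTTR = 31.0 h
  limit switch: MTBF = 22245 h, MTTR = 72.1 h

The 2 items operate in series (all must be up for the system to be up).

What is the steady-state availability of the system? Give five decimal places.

0.99320

A(pitch motor) = MTBF/(MTBF+MTTR) = 8626/(8626+31.0) = 0.996419
A(limit switch) = MTBF/(MTBF+MTTR) = 22245/(22245+72.1) = 0.996769
Series availability: 0.996419 × 0.996769 = 0.99320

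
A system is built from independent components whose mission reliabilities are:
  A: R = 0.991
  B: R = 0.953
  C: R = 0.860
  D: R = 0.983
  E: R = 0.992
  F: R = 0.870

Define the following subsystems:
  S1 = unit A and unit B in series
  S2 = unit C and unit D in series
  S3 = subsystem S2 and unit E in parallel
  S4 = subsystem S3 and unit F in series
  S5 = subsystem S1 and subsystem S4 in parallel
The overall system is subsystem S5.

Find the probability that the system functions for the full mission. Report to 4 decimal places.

0.9927

Series (A and B): 0.991000 × 0.953000 = 0.944423
Series (C and D): 0.860000 × 0.983000 = 0.845380
Parallel ([0.845380] and E): 1 − (1 − 0.845380)(1 − 0.992000) = 0.998763
Series ([0.998763] and F): 0.998763 × 0.870000 = 0.868924
Parallel ([0.944423] and [0.868924]): 1 − (1 − 0.944423)(1 − 0.868924) = 0.9927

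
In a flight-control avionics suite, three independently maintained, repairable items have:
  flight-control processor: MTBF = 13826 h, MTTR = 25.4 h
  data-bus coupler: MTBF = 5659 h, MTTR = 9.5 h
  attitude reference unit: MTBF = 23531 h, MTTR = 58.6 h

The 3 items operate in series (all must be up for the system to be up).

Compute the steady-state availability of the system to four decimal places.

0.9940

A(flight-control processor) = MTBF/(MTBF+MTTR) = 13826/(13826+25.4) = 0.998166
A(data-bus coupler) = MTBF/(MTBF+MTTR) = 5659/(5659+9.5) = 0.998324
A(attitude reference unit) = MTBF/(MTBF+MTTR) = 23531/(23531+58.6) = 0.997516
Series availability: 0.998166 × 0.998324 × 0.997516 = 0.9940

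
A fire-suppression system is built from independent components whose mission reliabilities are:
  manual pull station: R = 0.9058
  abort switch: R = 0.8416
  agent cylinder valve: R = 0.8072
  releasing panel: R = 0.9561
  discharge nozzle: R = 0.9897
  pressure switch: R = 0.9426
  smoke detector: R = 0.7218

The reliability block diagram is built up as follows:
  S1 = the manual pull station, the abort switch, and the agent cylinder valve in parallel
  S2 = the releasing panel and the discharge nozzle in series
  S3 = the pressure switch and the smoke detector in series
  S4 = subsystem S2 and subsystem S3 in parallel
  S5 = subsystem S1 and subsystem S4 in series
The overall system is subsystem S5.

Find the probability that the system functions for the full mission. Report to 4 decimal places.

Parallel (manual pull station, abort switch, and agent cylinder valve): 1 − (1 − 0.905800)(1 − 0.841600)(1 − 0.807200) = 0.997123
Series (releasing panel and discharge nozzle): 0.956100 × 0.989700 = 0.946252
Series (pressure switch and smoke detector): 0.942600 × 0.721800 = 0.680369
Parallel ([0.946252] and [0.680369]): 1 − (1 − 0.946252)(1 − 0.680369) = 0.982820
Series ([0.997123] and [0.982820]): 0.997123 × 0.982820 = 0.9800

0.9800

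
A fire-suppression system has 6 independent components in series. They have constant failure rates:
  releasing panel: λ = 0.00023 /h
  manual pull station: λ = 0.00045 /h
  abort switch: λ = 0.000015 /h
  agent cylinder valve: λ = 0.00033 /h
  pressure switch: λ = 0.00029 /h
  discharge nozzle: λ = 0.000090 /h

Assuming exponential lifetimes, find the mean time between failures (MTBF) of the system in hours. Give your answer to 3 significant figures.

712

Series of exponential components: λ_sys = Σ λ_i
λ_sys = 0.00023 + 0.00045 + 0.000015 + 0.00033 + 0.00029 + 0.000090 = 1.4050e-03 /h
MTBF = 1 / λ_sys = 712 h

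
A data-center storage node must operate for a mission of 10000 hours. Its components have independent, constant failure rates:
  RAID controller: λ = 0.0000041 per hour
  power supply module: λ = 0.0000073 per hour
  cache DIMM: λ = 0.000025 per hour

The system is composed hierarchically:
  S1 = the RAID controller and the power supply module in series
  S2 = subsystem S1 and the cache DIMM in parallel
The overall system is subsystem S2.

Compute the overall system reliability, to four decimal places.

0.9762

R(RAID controller) = exp(−0.0000041 × 10000) = 0.959829
R(power supply module) = exp(−0.0000073 × 10000) = 0.929601
R(cache DIMM) = exp(−0.000025 × 10000) = 0.778801
Series (RAID controller and power supply module): 0.959829 × 0.929601 = 0.892258
Parallel ([0.892258] and cache DIMM): 1 − (1 − 0.892258)(1 − 0.778801) = 0.9762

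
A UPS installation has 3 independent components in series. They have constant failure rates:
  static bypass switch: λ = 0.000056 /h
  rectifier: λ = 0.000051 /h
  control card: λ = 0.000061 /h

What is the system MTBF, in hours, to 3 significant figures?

5950

Series of exponential components: λ_sys = Σ λ_i
λ_sys = 0.000056 + 0.000051 + 0.000061 = 1.6800e-04 /h
MTBF = 1 / λ_sys = 5950 h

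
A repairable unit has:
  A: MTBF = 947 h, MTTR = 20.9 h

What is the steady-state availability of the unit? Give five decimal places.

0.97841

A(A) = MTBF/(MTBF+MTTR) = 947/(947+20.9) = 0.97841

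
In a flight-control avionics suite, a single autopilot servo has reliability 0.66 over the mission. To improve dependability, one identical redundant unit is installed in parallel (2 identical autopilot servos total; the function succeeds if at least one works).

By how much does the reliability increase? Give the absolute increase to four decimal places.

0.2244

R_before = 0.66
R_after = 1 − (1 − 0.66)^2 = 0.8844
ΔR = 0.8844 − 0.66 = 0.2244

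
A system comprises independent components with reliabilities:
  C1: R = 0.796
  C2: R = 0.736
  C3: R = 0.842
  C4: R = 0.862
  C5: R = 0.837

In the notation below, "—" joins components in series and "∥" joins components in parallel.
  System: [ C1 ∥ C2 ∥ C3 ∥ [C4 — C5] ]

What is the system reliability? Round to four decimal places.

0.9976

Series (C4 and C5): 0.862000 × 0.837000 = 0.721494
Parallel (C1, C2, C3, and [0.721494]): 1 − (1 − 0.796000)(1 − 0.736000)(1 − 0.842000)(1 − 0.721494) = 0.9976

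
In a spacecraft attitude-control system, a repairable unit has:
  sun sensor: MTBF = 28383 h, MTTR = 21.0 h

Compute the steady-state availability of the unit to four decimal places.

0.9993

A(sun sensor) = MTBF/(MTBF+MTTR) = 28383/(28383+21.0) = 0.9993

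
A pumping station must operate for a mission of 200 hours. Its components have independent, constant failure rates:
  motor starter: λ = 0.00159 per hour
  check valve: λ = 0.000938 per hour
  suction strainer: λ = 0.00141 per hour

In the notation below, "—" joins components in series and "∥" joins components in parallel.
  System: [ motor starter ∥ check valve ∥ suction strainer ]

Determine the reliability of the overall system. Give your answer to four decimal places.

R(motor starter) = exp(−0.00159 × 200) = 0.727603
R(check valve) = exp(−0.000938 × 200) = 0.828946
R(suction strainer) = exp(−0.00141 × 200) = 0.754274
Parallel (motor starter, check valve, and suction strainer): 1 − (1 − 0.727603)(1 − 0.828946)(1 − 0.754274) = 0.9886

0.9886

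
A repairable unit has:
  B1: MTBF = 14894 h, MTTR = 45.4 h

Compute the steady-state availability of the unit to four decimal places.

A(B1) = MTBF/(MTBF+MTTR) = 14894/(14894+45.4) = 0.9970

0.9970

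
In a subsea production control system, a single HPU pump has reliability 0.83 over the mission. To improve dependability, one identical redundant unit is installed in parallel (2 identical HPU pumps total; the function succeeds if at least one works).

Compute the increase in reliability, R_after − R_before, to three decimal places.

R_before = 0.83
R_after = 1 − (1 − 0.83)^2 = 0.971
ΔR = 0.971 − 0.83 = 0.141

0.141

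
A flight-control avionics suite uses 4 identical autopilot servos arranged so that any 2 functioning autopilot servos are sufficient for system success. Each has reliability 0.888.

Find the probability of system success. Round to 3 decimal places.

0.995

R = Σ_{i=2}^{4} C(4,i) p^i (1−p)^{4−i} with p = 0.888
C(4,2)·0.888^2·0.112^2 = 0.05935
C(4,3)·0.888^3·0.112^1 = 0.31370
C(4,4)·0.888^4·0.112^0 = 0.62180
Sum = 0.995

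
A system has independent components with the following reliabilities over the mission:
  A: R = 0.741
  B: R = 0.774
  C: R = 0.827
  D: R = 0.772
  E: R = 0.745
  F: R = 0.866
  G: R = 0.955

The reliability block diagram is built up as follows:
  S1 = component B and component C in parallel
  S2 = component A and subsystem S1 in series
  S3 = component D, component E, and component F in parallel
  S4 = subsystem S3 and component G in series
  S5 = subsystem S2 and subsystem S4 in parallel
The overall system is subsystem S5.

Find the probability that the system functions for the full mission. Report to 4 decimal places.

0.9849

Parallel (B and C): 1 − (1 − 0.774000)(1 − 0.827000) = 0.960902
Series (A and [0.960902]): 0.741000 × 0.960902 = 0.712028
Parallel (D, E, and F): 1 − (1 − 0.772000)(1 − 0.745000)(1 − 0.866000) = 0.992209
Series ([0.992209] and G): 0.992209 × 0.955000 = 0.947560
Parallel ([0.712028] and [0.947560]): 1 − (1 − 0.712028)(1 − 0.947560) = 0.9849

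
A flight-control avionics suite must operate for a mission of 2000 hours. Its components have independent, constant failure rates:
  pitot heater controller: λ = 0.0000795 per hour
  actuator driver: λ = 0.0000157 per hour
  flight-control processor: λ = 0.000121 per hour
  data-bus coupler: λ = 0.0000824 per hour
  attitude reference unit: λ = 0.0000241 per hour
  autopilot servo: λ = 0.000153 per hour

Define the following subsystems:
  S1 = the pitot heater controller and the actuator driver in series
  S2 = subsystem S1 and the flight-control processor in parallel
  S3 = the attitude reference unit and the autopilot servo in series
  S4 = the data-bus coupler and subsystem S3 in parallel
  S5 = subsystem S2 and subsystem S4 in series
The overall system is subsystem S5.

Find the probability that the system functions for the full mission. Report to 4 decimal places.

R(pitot heater controller) = exp(−0.0000795 × 2000) = 0.852996
R(actuator driver) = exp(−0.0000157 × 2000) = 0.969088
R(flight-control processor) = exp(−0.000121 × 2000) = 0.785056
R(data-bus coupler) = exp(−0.0000824 × 2000) = 0.848063
R(attitude reference unit) = exp(−0.0000241 × 2000) = 0.952943
R(autopilot servo) = exp(−0.000153 × 2000) = 0.736387
Series (pitot heater controller and actuator driver): 0.852996 × 0.969088 = 0.826628
Parallel ([0.826628] and flight-control processor): 1 − (1 − 0.826628)(1 − 0.785056) = 0.962735
Series (attitude reference unit and autopilot servo): 0.952943 × 0.736387 = 0.701735
Parallel (data-bus coupler and [0.701735]): 1 − (1 − 0.848063)(1 − 0.701735) = 0.954683
Series ([0.962735] and [0.954683]): 0.962735 × 0.954683 = 0.9191

0.9191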